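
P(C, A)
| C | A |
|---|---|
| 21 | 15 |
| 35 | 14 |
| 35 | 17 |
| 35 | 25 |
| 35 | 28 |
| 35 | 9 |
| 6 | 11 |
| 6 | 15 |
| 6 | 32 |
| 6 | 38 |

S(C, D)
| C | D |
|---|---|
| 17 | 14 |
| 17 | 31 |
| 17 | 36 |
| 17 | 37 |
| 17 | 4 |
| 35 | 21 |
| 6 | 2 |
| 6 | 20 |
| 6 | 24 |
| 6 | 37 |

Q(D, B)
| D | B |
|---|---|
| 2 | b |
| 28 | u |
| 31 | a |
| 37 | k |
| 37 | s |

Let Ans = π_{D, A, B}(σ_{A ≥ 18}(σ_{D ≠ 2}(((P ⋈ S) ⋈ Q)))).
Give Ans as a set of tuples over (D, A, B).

Joining P and S on C yields {(35, 14, 21), (35, 17, 21), (35, 25, 21), (35, 28, 21), (35, 9, 21), (6, 11, 2), (6, 11, 20), (6, 11, 24), (6, 11, 37), (6, 15, 2), (6, 15, 20), (6, 15, 24), (6, 15, 37), (6, 32, 2), (6, 32, 20), (6, 32, 24), (6, 32, 37), (6, 38, 2), (6, 38, 20), (6, 38, 24), (6, 38, 37)}.
Joining (P ⋈ S) and Q on D yields {(6, 11, 2, b), (6, 11, 37, k), (6, 11, 37, s), (6, 15, 2, b), (6, 15, 37, k), (6, 15, 37, s), (6, 32, 2, b), (6, 32, 37, k), (6, 32, 37, s), (6, 38, 2, b), (6, 38, 37, k), (6, 38, 37, s)}.
σ[D ≠ 2]: keep tuples satisfying D ≠ 2 → {(6, 11, 37, k), (6, 11, 37, s), (6, 15, 37, k), (6, 15, 37, s), (6, 32, 37, k), (6, 32, 37, s), (6, 38, 37, k), (6, 38, 37, s)}
σ[A ≥ 18]: keep tuples satisfying A ≥ 18 → {(6, 32, 37, k), (6, 32, 37, s), (6, 38, 37, k), (6, 38, 37, s)}
π_{D, A, B} gives {(37, 32, k), (37, 32, s), (37, 38, k), (37, 38, s)}.

{(37, 32, k), (37, 32, s), (37, 38, k), (37, 38, s)}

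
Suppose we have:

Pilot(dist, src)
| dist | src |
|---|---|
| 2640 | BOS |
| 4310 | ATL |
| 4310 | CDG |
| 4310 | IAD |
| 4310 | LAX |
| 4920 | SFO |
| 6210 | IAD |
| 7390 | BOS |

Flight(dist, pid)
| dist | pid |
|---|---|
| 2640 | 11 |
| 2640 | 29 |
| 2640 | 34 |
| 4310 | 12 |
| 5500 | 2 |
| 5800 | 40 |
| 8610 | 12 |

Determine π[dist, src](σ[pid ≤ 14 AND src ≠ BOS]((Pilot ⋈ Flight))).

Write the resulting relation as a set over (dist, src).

Joining Pilot and Flight on dist yields {(2640, BOS, 11), (2640, BOS, 29), (2640, BOS, 34), (4310, ATL, 12), (4310, CDG, 12), (4310, IAD, 12), (4310, LAX, 12)}.
Filtering on pid ≤ 14 AND src ≠ BOS leaves {(4310, ATL, 12), (4310, CDG, 12), (4310, IAD, 12), (4310, LAX, 12)}.
Projecting to dist, src: {(4310, ATL), (4310, CDG), (4310, IAD), (4310, LAX)}

{(4310, ATL), (4310, CDG), (4310, IAD), (4310, LAX)}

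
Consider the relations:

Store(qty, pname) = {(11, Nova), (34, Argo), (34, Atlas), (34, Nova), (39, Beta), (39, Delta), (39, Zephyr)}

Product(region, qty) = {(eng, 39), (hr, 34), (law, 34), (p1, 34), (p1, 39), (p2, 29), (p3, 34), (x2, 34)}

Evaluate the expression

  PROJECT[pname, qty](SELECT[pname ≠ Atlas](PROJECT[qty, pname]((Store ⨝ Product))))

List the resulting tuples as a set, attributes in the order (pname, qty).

Joining Store and Product on qty yields {(34, Argo, hr), (34, Argo, law), (34, Argo, p1), (34, Argo, p3), (34, Argo, x2), (34, Atlas, hr), (34, Atlas, law), (34, Atlas, p1), (34, Atlas, p3), (34, Atlas, x2), (34, Nova, hr), (34, Nova, law), (34, Nova, p1), (34, Nova, p3), (34, Nova, x2), (39, Beta, eng), (39, Beta, p1), (39, Delta, eng), (39, Delta, p1), (39, Zephyr, eng), (39, Zephyr, p1)}.
Projecting to qty, pname (15 duplicate(s) eliminated): {(34, Argo), (34, Atlas), (34, Nova), (39, Beta), (39, Delta), (39, Zephyr)}
Apply σ_{pname ≠ Atlas}; surviving tuples: {(34, Argo), (34, Nova), (39, Beta), (39, Delta), (39, Zephyr)}
Projecting to pname, qty: {(Argo, 34), (Beta, 39), (Delta, 39), (Nova, 34), (Zephyr, 39)}

{(Argo, 34), (Beta, 39), (Delta, 39), (Nova, 34), (Zephyr, 39)}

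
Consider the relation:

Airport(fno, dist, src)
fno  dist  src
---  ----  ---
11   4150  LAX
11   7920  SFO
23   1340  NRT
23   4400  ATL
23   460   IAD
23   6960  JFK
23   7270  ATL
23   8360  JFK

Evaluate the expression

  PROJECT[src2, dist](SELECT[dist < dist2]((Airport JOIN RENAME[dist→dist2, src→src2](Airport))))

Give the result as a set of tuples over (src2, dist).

{(ATL, 1340), (ATL, 4400), (ATL, 460), (ATL, 6960), (JFK, 1340), (JFK, 4400), (JFK, 460), (JFK, 6960), (JFK, 7270), (NRT, 460), (SFO, 4150)}

ρ[dist→dist2, src→src2]: schema becomes (fno, dist2, src2); tuples unchanged.
Airport ⋈ RENAME[dist→dist2, src→src2](Airport) (natural join on fno): {(11, 4150, LAX, 4150, LAX), (11, 4150, LAX, 7920, SFO), (11, 7920, SFO, 4150, LAX), (11, 7920, SFO, 7920, SFO), (23, 1340, NRT, 1340, NRT), (23, 1340, NRT, 4400, ATL), (23, 1340, NRT, 460, IAD), (23, 1340, NRT, 6960, JFK), (23, 1340, NRT, 7270, ATL), (23, 1340, NRT, 8360, JFK), (23, 4400, ATL, 1340, NRT), (23, 4400, ATL, 4400, ATL), (23, 4400, ATL, 460, IAD), (23, 4400, ATL, 6960, JFK), (23, 4400, ATL, 7270, ATL), (23, 4400, ATL, 8360, JFK), (23, 460, IAD, 1340, NRT), (23, 460, IAD, 4400, ATL), (23, 460, IAD, 460, IAD), (23, 460, IAD, 6960, JFK), (23, 460, IAD, 7270, ATL), (23, 460, IAD, 8360, JFK), (23, 6960, JFK, 1340, NRT), (23, 6960, JFK, 4400, ATL), (23, 6960, JFK, 460, IAD), (23, 6960, JFK, 6960, JFK), (23, 6960, JFK, 7270, ATL), (23, 6960, JFK, 8360, JFK), (23, 7270, ATL, 1340, NRT), (23, 7270, ATL, 4400, ATL), (23, 7270, ATL, 460, IAD), (23, 7270, ATL, 6960, JFK), (23, 7270, ATL, 7270, ATL), (23, 7270, ATL, 8360, JFK), (23, 8360, JFK, 1340, NRT), (23, 8360, JFK, 4400, ATL), (23, 8360, JFK, 460, IAD), (23, 8360, JFK, 6960, JFK), (23, 8360, JFK, 7270, ATL), (23, 8360, JFK, 8360, JFK)}
Filtering on dist < dist2 leaves {(11, 4150, LAX, 7920, SFO), (23, 1340, NRT, 4400, ATL), (23, 1340, NRT, 6960, JFK), (23, 1340, NRT, 7270, ATL), (23, 1340, NRT, 8360, JFK), (23, 4400, ATL, 6960, JFK), (23, 4400, ATL, 7270, ATL), (23, 4400, ATL, 8360, JFK), (23, 460, IAD, 1340, NRT), (23, 460, IAD, 4400, ATL), (23, 460, IAD, 6960, JFK), (23, 460, IAD, 7270, ATL), (23, 460, IAD, 8360, JFK), (23, 6960, JFK, 7270, ATL), (23, 6960, JFK, 8360, JFK), (23, 7270, ATL, 8360, JFK)}.
Keep only column(s) src2, dist (5 duplicate(s) eliminated): {(ATL, 1340), (ATL, 4400), (ATL, 460), (ATL, 6960), (JFK, 1340), (JFK, 4400), (JFK, 460), (JFK, 6960), (JFK, 7270), (NRT, 460), (SFO, 4150)}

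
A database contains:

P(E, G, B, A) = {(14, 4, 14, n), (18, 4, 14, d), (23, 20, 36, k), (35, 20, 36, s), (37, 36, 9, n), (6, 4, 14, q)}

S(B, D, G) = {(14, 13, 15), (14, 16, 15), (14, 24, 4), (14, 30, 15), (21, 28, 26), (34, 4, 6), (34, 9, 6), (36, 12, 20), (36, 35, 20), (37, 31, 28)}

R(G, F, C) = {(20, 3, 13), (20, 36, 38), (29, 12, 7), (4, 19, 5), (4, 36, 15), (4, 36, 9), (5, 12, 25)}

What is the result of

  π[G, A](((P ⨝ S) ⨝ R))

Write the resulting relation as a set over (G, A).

{(20, k), (20, s), (4, d), (4, n), (4, q)}

Joining P and S on G, B yields {(14, 4, 14, n, 24), (18, 4, 14, d, 24), (23, 20, 36, k, 12), (23, 20, 36, k, 35), (35, 20, 36, s, 12), (35, 20, 36, s, 35), (6, 4, 14, q, 24)}.
Joining (P ⨝ S) and R on G yields {(14, 4, 14, n, 24, 19, 5), (14, 4, 14, n, 24, 36, 15), (14, 4, 14, n, 24, 36, 9), (18, 4, 14, d, 24, 19, 5), (18, 4, 14, d, 24, 36, 15), (18, 4, 14, d, 24, 36, 9), (23, 20, 36, k, 12, 3, 13), (23, 20, 36, k, 12, 36, 38), (23, 20, 36, k, 35, 3, 13), (23, 20, 36, k, 35, 36, 38), (35, 20, 36, s, 12, 3, 13), (35, 20, 36, s, 12, 36, 38), (35, 20, 36, s, 35, 3, 13), (35, 20, 36, s, 35, 36, 38), (6, 4, 14, q, 24, 19, 5), (6, 4, 14, q, 24, 36, 15), (6, 4, 14, q, 24, 36, 9)}.
π[G, A]: project onto (G, A) (12 duplicate(s) eliminated) → {(20, k), (20, s), (4, d), (4, n), (4, q)}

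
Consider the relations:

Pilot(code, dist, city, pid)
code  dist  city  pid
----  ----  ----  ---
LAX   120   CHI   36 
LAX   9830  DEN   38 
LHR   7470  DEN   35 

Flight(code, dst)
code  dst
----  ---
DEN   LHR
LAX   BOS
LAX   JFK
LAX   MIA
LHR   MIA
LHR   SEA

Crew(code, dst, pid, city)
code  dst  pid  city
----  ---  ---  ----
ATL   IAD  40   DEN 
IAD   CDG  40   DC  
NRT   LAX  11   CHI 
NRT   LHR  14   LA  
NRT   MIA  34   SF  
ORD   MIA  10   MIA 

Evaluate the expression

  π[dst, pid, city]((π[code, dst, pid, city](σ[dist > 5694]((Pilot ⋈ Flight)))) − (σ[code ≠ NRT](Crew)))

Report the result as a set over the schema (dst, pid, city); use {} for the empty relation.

{(BOS, 38, DEN), (JFK, 38, DEN), (MIA, 35, DEN), (MIA, 38, DEN), (SEA, 35, DEN)}

Natural join on code: {(LAX, 120, CHI, 36, BOS), (LAX, 120, CHI, 36, JFK), (LAX, 120, CHI, 36, MIA), (LAX, 9830, DEN, 38, BOS), (LAX, 9830, DEN, 38, JFK), (LAX, 9830, DEN, 38, MIA), (LHR, 7470, DEN, 35, MIA), (LHR, 7470, DEN, 35, SEA)}
Filtering on dist > 5694 leaves {(LAX, 9830, DEN, 38, BOS), (LAX, 9830, DEN, 38, JFK), (LAX, 9830, DEN, 38, MIA), (LHR, 7470, DEN, 35, MIA), (LHR, 7470, DEN, 35, SEA)}.
π[code, dst, pid, city]: project onto (code, dst, pid, city) → {(LAX, BOS, 38, DEN), (LAX, JFK, 38, DEN), (LAX, MIA, 38, DEN), (LHR, MIA, 35, DEN), (LHR, SEA, 35, DEN)}
Filtering on code ≠ NRT leaves {(ATL, IAD, 40, DEN), (IAD, CDG, 40, DC), (ORD, MIA, 10, MIA)}.
Difference: {(LAX, BOS, 38, DEN), (LAX, JFK, 38, DEN), (LAX, MIA, 38, DEN), (LHR, MIA, 35, DEN), (LHR, SEA, 35, DEN)} with {(ATL, IAD, 40, DEN), (IAD, CDG, 40, DC), (ORD, MIA, 10, MIA)} → {(LAX, BOS, 38, DEN), (LAX, JFK, 38, DEN), (LAX, MIA, 38, DEN), (LHR, MIA, 35, DEN), (LHR, SEA, 35, DEN)}
π[dst, pid, city]: project onto (dst, pid, city) → {(BOS, 38, DEN), (JFK, 38, DEN), (MIA, 35, DEN), (MIA, 38, DEN), (SEA, 35, DEN)}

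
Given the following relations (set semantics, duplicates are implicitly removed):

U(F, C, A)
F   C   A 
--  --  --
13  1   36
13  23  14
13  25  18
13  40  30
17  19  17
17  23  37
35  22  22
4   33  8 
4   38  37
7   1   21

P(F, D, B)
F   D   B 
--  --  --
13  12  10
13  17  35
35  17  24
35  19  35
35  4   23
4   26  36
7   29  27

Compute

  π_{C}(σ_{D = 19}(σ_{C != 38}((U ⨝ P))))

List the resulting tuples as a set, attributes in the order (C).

{22}

Natural join on F: {(13, 1, 36, 12, 10), (13, 1, 36, 17, 35), (13, 23, 14, 12, 10), (13, 23, 14, 17, 35), (13, 25, 18, 12, 10), (13, 25, 18, 17, 35), (13, 40, 30, 12, 10), (13, 40, 30, 17, 35), (35, 22, 22, 17, 24), (35, 22, 22, 19, 35), (35, 22, 22, 4, 23), (4, 33, 8, 26, 36), (4, 38, 37, 26, 36), (7, 1, 21, 29, 27)}
σ[C != 38]: keep tuples satisfying C != 38 → {(13, 1, 36, 12, 10), (13, 1, 36, 17, 35), (13, 23, 14, 12, 10), (13, 23, 14, 17, 35), (13, 25, 18, 12, 10), (13, 25, 18, 17, 35), (13, 40, 30, 12, 10), (13, 40, 30, 17, 35), (35, 22, 22, 17, 24), (35, 22, 22, 19, 35), (35, 22, 22, 4, 23), (4, 33, 8, 26, 36), (7, 1, 21, 29, 27)}
σ[D = 19]: keep tuples satisfying D = 19 → {(35, 22, 22, 19, 35)}
π[C]: project onto (C) → {22}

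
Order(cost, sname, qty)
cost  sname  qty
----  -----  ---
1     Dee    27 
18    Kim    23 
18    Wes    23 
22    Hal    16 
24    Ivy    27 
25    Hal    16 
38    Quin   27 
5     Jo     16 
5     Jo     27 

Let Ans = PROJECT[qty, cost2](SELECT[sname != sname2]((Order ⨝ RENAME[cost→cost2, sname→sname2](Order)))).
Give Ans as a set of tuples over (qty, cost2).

ρ[cost→cost2, sname→sname2]: schema becomes (cost2, sname2, qty); tuples unchanged.
Joining Order and RENAME[cost→cost2, sname→sname2](Order) on qty yields {(1, Dee, 27, 1, Dee), (1, Dee, 27, 24, Ivy), (1, Dee, 27, 38, Quin), (1, Dee, 27, 5, Jo), (18, Kim, 23, 18, Kim), (18, Kim, 23, 18, Wes), (18, Wes, 23, 18, Kim), (18, Wes, 23, 18, Wes), (22, Hal, 16, 22, Hal), (22, Hal, 16, 25, Hal), (22, Hal, 16, 5, Jo), (24, Ivy, 27, 1, Dee), (24, Ivy, 27, 24, Ivy), (24, Ivy, 27, 38, Quin), (24, Ivy, 27, 5, Jo), (25, Hal, 16, 22, Hal), (25, Hal, 16, 25, Hal), (25, Hal, 16, 5, Jo), (38, Quin, 27, 1, Dee), (38, Quin, 27, 24, Ivy), (38, Quin, 27, 38, Quin), (38, Quin, 27, 5, Jo), (5, Jo, 16, 22, Hal), (5, Jo, 16, 25, Hal), (5, Jo, 16, 5, Jo), (5, Jo, 27, 1, Dee), (5, Jo, 27, 24, Ivy), (5, Jo, 27, 38, Quin), (5, Jo, 27, 5, Jo)}.
Filtering on sname != sname2 leaves {(1, Dee, 27, 24, Ivy), (1, Dee, 27, 38, Quin), (1, Dee, 27, 5, Jo), (18, Kim, 23, 18, Wes), (18, Wes, 23, 18, Kim), (22, Hal, 16, 5, Jo), (24, Ivy, 27, 1, Dee), (24, Ivy, 27, 38, Quin), (24, Ivy, 27, 5, Jo), (25, Hal, 16, 5, Jo), (38, Quin, 27, 1, Dee), (38, Quin, 27, 24, Ivy), (38, Quin, 27, 5, Jo), (5, Jo, 16, 22, Hal), (5, Jo, 16, 25, Hal), (5, Jo, 27, 1, Dee), (5, Jo, 27, 24, Ivy), (5, Jo, 27, 38, Quin)}.
Keep only column(s) qty, cost2 (10 duplicate(s) eliminated): {(16, 22), (16, 25), (16, 5), (23, 18), (27, 1), (27, 24), (27, 38), (27, 5)}

{(16, 22), (16, 25), (16, 5), (23, 18), (27, 1), (27, 24), (27, 38), (27, 5)}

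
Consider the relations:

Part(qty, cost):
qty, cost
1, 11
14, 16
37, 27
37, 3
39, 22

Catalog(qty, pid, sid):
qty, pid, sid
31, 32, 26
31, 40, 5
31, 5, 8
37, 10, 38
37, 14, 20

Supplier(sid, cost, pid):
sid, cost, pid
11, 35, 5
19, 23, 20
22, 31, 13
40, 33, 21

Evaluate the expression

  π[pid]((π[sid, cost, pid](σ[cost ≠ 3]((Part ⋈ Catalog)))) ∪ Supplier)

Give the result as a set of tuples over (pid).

Natural join on qty: {(37, 27, 10, 38), (37, 27, 14, 20), (37, 3, 10, 38), (37, 3, 14, 20)}
Selection cost ≠ 3: {(37, 27, 10, 38), (37, 27, 14, 20)}
Projecting to sid, cost, pid: {(20, 27, 14), (38, 27, 10)}
Union: {(20, 27, 14), (38, 27, 10)} with {(11, 35, 5), (19, 23, 20), (22, 31, 13), (40, 33, 21)} → {(11, 35, 5), (19, 23, 20), (20, 27, 14), (22, 31, 13), (38, 27, 10), (40, 33, 21)}
Projecting to pid: {10, 13, 14, 20, 21, 5}

{10, 13, 14, 20, 21, 5}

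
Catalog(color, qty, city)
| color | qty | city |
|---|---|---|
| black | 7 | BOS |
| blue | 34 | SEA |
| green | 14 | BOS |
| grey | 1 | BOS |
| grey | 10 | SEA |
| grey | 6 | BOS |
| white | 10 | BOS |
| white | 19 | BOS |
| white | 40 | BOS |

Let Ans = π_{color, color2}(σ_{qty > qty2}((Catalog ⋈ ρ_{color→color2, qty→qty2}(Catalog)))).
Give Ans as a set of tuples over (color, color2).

{(black, grey), (blue, grey), (green, black), (green, grey), (green, white), (grey, grey), (white, black), (white, green), (white, grey), (white, white)}

ρ[color→color2, qty→qty2]: schema becomes (color2, qty2, city); tuples unchanged.
Catalog ⋈ ρ_{color→color2, qty→qty2}(Catalog) (natural join on city): {(black, 7, BOS, black, 7), (black, 7, BOS, green, 14), (black, 7, BOS, grey, 1), (black, 7, BOS, grey, 6), (black, 7, BOS, white, 10), (black, 7, BOS, white, 19), (black, 7, BOS, white, 40), (blue, 34, SEA, blue, 34), (blue, 34, SEA, grey, 10), (green, 14, BOS, black, 7), (green, 14, BOS, green, 14), (green, 14, BOS, grey, 1), (green, 14, BOS, grey, 6), (green, 14, BOS, white, 10), (green, 14, BOS, white, 19), (green, 14, BOS, white, 40), (grey, 1, BOS, black, 7), (grey, 1, BOS, green, 14), (grey, 1, BOS, grey, 1), (grey, 1, BOS, grey, 6), (grey, 1, BOS, white, 10), (grey, 1, BOS, white, 19), (grey, 1, BOS, white, 40), (grey, 10, SEA, blue, 34), (grey, 10, SEA, grey, 10), (grey, 6, BOS, black, 7), (grey, 6, BOS, green, 14), (grey, 6, BOS, grey, 1), (grey, 6, BOS, grey, 6), (grey, 6, BOS, white, 10), (grey, 6, BOS, white, 19), (grey, 6, BOS, white, 40), (white, 10, BOS, black, 7), (white, 10, BOS, green, 14), (white, 10, BOS, grey, 1), (white, 10, BOS, grey, 6), (white, 10, BOS, white, 10), (white, 10, BOS, white, 19), (white, 10, BOS, white, 40), (white, 19, BOS, black, 7), (white, 19, BOS, green, 14), (white, 19, BOS, grey, 1), (white, 19, BOS, grey, 6), (white, 19, BOS, white, 10), (white, 19, BOS, white, 19), (white, 19, BOS, white, 40), (white, 40, BOS, black, 7), (white, 40, BOS, green, 14), (white, 40, BOS, grey, 1), (white, 40, BOS, grey, 6), (white, 40, BOS, white, 10), (white, 40, BOS, white, 19), (white, 40, BOS, white, 40)}
Selection qty > qty2: {(black, 7, BOS, grey, 1), (black, 7, BOS, grey, 6), (blue, 34, SEA, grey, 10), (green, 14, BOS, black, 7), (green, 14, BOS, grey, 1), (green, 14, BOS, grey, 6), (green, 14, BOS, white, 10), (grey, 6, BOS, grey, 1), (white, 10, BOS, black, 7), (white, 10, BOS, grey, 1), (white, 10, BOS, grey, 6), (white, 19, BOS, black, 7), (white, 19, BOS, green, 14), (white, 19, BOS, grey, 1), (white, 19, BOS, grey, 6), (white, 19, BOS, white, 10), (white, 40, BOS, black, 7), (white, 40, BOS, green, 14), (white, 40, BOS, grey, 1), (white, 40, BOS, grey, 6), (white, 40, BOS, white, 10), (white, 40, BOS, white, 19)}
π[color, color2]: project onto (color, color2) (12 duplicate(s) eliminated) → {(black, grey), (blue, grey), (green, black), (green, grey), (green, white), (grey, grey), (white, black), (white, green), (white, grey), (white, white)}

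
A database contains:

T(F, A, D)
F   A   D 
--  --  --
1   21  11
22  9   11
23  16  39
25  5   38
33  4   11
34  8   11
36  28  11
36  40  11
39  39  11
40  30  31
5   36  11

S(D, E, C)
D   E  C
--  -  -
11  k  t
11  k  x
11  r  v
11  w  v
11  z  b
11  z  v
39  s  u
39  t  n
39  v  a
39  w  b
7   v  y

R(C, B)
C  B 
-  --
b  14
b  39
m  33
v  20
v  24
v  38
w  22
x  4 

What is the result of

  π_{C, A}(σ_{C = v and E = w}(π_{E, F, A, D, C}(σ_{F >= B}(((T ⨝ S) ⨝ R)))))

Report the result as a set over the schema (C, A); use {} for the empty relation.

{(v, 28), (v, 39), (v, 4), (v, 40), (v, 8), (v, 9)}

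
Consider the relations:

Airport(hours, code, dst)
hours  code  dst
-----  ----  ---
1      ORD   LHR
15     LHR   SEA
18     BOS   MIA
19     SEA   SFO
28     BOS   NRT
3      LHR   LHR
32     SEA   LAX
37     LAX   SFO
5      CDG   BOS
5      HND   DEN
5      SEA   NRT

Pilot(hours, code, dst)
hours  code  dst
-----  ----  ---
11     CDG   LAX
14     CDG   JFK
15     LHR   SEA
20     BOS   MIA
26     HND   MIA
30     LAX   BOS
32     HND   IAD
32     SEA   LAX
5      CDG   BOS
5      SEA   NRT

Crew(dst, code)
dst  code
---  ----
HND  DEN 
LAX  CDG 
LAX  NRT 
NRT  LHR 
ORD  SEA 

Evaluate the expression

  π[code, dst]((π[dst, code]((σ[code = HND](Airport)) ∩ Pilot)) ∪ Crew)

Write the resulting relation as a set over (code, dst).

Selection code = HND: {(5, HND, DEN)}
Set intersection of the two operands is {}.
π[dst, code]: project onto (dst, code) → {}
Set union of the two operands is {(HND, DEN), (LAX, CDG), (LAX, NRT), (NRT, LHR), (ORD, SEA)}.
π[code, dst]: project onto (code, dst) → {(CDG, LAX), (DEN, HND), (LHR, NRT), (NRT, LAX), (SEA, ORD)}

{(CDG, LAX), (DEN, HND), (LHR, NRT), (NRT, LAX), (SEA, ORD)}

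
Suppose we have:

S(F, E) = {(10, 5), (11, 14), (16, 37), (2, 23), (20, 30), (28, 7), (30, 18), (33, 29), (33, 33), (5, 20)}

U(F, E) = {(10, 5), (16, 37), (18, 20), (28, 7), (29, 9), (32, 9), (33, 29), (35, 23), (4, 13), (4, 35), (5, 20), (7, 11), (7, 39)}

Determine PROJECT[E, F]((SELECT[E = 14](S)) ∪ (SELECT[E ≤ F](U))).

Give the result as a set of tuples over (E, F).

{(14, 11), (23, 35), (29, 33), (5, 10), (7, 28), (9, 29), (9, 32)}

Filtering on E = 14 leaves {(11, 14)}.
Filtering on E ≤ F leaves {(10, 5), (28, 7), (29, 9), (32, 9), (33, 29), (35, 23)}.
Union: {(11, 14)} with {(10, 5), (28, 7), (29, 9), (32, 9), (33, 29), (35, 23)} → {(10, 5), (11, 14), (28, 7), (29, 9), (32, 9), (33, 29), (35, 23)}
Projecting to E, F: {(14, 11), (23, 35), (29, 33), (5, 10), (7, 28), (9, 29), (9, 32)}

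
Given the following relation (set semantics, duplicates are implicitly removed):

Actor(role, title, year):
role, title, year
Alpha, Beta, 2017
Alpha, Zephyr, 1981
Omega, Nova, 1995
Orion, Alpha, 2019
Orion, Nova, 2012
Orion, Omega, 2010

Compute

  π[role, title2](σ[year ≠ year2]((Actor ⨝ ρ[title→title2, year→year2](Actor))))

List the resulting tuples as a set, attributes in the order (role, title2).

{(Alpha, Beta), (Alpha, Zephyr), (Orion, Alpha), (Orion, Nova), (Orion, Omega)}

ρ[title→title2, year→year2]: schema becomes (role, title2, year2); tuples unchanged.
Natural join on role: {(Alpha, Beta, 2017, Beta, 2017), (Alpha, Beta, 2017, Zephyr, 1981), (Alpha, Zephyr, 1981, Beta, 2017), (Alpha, Zephyr, 1981, Zephyr, 1981), (Omega, Nova, 1995, Nova, 1995), (Orion, Alpha, 2019, Alpha, 2019), (Orion, Alpha, 2019, Nova, 2012), (Orion, Alpha, 2019, Omega, 2010), (Orion, Nova, 2012, Alpha, 2019), (Orion, Nova, 2012, Nova, 2012), (Orion, Nova, 2012, Omega, 2010), (Orion, Omega, 2010, Alpha, 2019), (Orion, Omega, 2010, Nova, 2012), (Orion, Omega, 2010, Omega, 2010)}
Selection year ≠ year2: {(Alpha, Beta, 2017, Zephyr, 1981), (Alpha, Zephyr, 1981, Beta, 2017), (Orion, Alpha, 2019, Nova, 2012), (Orion, Alpha, 2019, Omega, 2010), (Orion, Nova, 2012, Alpha, 2019), (Orion, Nova, 2012, Omega, 2010), (Orion, Omega, 2010, Alpha, 2019), (Orion, Omega, 2010, Nova, 2012)}
Keep only column(s) role, title2 (3 duplicate(s) eliminated): {(Alpha, Beta), (Alpha, Zephyr), (Orion, Alpha), (Orion, Nova), (Orion, Omega)}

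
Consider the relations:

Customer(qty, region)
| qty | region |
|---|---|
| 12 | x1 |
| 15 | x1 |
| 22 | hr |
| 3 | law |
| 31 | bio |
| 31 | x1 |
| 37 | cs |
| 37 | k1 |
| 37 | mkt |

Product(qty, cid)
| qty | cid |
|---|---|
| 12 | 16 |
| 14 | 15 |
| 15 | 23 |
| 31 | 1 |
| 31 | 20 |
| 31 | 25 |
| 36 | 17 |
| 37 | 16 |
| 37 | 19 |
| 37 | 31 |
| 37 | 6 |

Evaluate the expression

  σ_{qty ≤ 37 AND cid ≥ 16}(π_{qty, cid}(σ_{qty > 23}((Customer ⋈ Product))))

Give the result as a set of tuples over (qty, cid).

Customer ⋈ Product (natural join on qty): {(12, x1, 16), (15, x1, 23), (31, bio, 1), (31, bio, 20), (31, bio, 25), (31, x1, 1), (31, x1, 20), (31, x1, 25), (37, cs, 16), (37, cs, 19), (37, cs, 31), (37, cs, 6), (37, k1, 16), (37, k1, 19), (37, k1, 31), (37, k1, 6), (37, mkt, 16), (37, mkt, 19), (37, mkt, 31), (37, mkt, 6)}
Filtering on qty > 23 leaves {(31, bio, 1), (31, bio, 20), (31, bio, 25), (31, x1, 1), (31, x1, 20), (31, x1, 25), (37, cs, 16), (37, cs, 19), (37, cs, 31), (37, cs, 6), (37, k1, 16), (37, k1, 19), (37, k1, 31), (37, k1, 6), (37, mkt, 16), (37, mkt, 19), (37, mkt, 31), (37, mkt, 6)}.
π[qty, cid]: project onto (qty, cid) (11 duplicate(s) eliminated) → {(31, 1), (31, 20), (31, 25), (37, 16), (37, 19), (37, 31), (37, 6)}
Filtering on qty ≤ 37 AND cid ≥ 16 leaves {(31, 20), (31, 25), (37, 16), (37, 19), (37, 31)}.

{(31, 20), (31, 25), (37, 16), (37, 19), (37, 31)}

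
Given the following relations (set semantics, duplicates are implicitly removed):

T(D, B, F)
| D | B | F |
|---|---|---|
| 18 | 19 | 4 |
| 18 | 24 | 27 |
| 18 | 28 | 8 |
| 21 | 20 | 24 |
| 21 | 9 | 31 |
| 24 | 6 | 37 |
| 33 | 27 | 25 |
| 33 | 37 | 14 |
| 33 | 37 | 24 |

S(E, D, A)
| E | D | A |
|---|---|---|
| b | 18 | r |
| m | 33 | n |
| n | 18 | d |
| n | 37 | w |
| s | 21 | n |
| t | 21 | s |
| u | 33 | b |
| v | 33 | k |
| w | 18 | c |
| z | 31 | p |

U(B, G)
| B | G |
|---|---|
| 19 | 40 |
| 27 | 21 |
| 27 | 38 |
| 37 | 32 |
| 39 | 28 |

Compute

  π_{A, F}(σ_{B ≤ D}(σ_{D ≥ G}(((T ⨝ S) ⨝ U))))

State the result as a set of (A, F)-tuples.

T ⋈ S (natural join on D): {(18, 19, 4, b, r), (18, 19, 4, n, d), (18, 19, 4, w, c), (18, 24, 27, b, r), (18, 24, 27, n, d), (18, 24, 27, w, c), (18, 28, 8, b, r), (18, 28, 8, n, d), (18, 28, 8, w, c), (21, 20, 24, s, n), (21, 20, 24, t, s), (21, 9, 31, s, n), (21, 9, 31, t, s), (33, 27, 25, m, n), (33, 27, 25, u, b), (33, 27, 25, v, k), (33, 37, 14, m, n), (33, 37, 14, u, b), (33, 37, 14, v, k), (33, 37, 24, m, n), (33, 37, 24, u, b), (33, 37, 24, v, k)}
(T ⨝ S) ⋈ U (natural join on B): {(18, 19, 4, b, r, 40), (18, 19, 4, n, d, 40), (18, 19, 4, w, c, 40), (33, 27, 25, m, n, 21), (33, 27, 25, m, n, 38), (33, 27, 25, u, b, 21), (33, 27, 25, u, b, 38), (33, 27, 25, v, k, 21), (33, 27, 25, v, k, 38), (33, 37, 14, m, n, 32), (33, 37, 14, u, b, 32), (33, 37, 14, v, k, 32), (33, 37, 24, m, n, 32), (33, 37, 24, u, b, 32), (33, 37, 24, v, k, 32)}
Filtering on D ≥ G leaves {(33, 27, 25, m, n, 21), (33, 27, 25, u, b, 21), (33, 27, 25, v, k, 21), (33, 37, 14, m, n, 32), (33, 37, 14, u, b, 32), (33, 37, 14, v, k, 32), (33, 37, 24, m, n, 32), (33, 37, 24, u, b, 32), (33, 37, 24, v, k, 32)}.
Filtering on B ≤ D leaves {(33, 27, 25, m, n, 21), (33, 27, 25, u, b, 21), (33, 27, 25, v, k, 21)}.
π_{A, F} gives {(b, 25), (k, 25), (n, 25)}.

{(b, 25), (k, 25), (n, 25)}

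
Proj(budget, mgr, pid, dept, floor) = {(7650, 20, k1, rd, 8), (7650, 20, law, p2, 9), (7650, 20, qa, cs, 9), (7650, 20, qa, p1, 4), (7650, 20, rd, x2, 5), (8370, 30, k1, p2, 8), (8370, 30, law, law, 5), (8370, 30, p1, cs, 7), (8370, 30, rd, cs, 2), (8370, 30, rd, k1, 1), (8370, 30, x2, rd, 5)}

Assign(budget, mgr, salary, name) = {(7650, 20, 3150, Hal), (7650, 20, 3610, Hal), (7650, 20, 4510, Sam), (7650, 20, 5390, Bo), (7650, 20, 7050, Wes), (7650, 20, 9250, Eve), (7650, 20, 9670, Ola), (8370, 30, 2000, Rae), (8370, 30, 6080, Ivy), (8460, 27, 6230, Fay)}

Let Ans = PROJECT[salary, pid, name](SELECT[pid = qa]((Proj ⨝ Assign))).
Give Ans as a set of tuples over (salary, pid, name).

{(3150, qa, Hal), (3610, qa, Hal), (4510, qa, Sam), (5390, qa, Bo), (7050, qa, Wes), (9250, qa, Eve), (9670, qa, Ola)}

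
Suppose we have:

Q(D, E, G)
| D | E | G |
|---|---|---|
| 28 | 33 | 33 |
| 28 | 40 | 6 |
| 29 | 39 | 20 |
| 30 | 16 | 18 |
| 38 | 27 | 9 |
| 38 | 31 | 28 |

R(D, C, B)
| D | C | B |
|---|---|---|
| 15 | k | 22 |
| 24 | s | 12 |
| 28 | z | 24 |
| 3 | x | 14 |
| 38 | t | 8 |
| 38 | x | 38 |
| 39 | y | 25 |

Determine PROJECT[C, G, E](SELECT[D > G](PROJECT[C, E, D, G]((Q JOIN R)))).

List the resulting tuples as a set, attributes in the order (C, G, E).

{(t, 28, 31), (t, 9, 27), (x, 28, 31), (x, 9, 27), (z, 6, 40)}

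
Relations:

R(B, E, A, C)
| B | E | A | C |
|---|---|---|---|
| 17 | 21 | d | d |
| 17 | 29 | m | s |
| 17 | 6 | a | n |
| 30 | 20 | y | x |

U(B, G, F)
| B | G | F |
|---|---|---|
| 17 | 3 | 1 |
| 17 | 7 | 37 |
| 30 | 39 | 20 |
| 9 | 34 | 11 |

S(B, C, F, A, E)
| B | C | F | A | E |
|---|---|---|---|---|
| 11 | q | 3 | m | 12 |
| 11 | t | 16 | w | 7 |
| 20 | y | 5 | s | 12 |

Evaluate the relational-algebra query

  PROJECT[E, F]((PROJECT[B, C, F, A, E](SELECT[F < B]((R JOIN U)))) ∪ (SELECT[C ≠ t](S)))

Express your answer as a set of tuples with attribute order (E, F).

{(12, 3), (12, 5), (20, 20), (21, 1), (29, 1), (6, 1)}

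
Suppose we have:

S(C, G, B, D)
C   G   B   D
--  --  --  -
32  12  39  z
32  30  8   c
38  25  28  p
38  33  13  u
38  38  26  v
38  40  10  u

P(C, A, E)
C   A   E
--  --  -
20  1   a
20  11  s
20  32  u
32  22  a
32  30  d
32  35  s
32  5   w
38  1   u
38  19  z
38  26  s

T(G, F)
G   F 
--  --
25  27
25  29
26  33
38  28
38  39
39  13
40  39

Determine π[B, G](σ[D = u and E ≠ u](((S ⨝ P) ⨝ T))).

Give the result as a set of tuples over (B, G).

{(10, 40)}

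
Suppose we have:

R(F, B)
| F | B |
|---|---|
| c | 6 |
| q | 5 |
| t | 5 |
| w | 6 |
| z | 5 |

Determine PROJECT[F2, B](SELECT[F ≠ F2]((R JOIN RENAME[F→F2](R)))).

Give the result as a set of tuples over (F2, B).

{(c, 6), (q, 5), (t, 5), (w, 6), (z, 5)}

ρ[F→F2]: schema becomes (F2, B); tuples unchanged.
Joining R and RENAME[F→F2](R) on B yields {(c, 6, c), (c, 6, w), (q, 5, q), (q, 5, t), (q, 5, z), (t, 5, q), (t, 5, t), (t, 5, z), (w, 6, c), (w, 6, w), (z, 5, q), (z, 5, t), (z, 5, z)}.
Selection F ≠ F2: {(c, 6, w), (q, 5, t), (q, 5, z), (t, 5, q), (t, 5, z), (w, 6, c), (z, 5, q), (z, 5, t)}
π[F2, B]: project onto (F2, B) (3 duplicate(s) eliminated) → {(c, 6), (q, 5), (t, 5), (w, 6), (z, 5)}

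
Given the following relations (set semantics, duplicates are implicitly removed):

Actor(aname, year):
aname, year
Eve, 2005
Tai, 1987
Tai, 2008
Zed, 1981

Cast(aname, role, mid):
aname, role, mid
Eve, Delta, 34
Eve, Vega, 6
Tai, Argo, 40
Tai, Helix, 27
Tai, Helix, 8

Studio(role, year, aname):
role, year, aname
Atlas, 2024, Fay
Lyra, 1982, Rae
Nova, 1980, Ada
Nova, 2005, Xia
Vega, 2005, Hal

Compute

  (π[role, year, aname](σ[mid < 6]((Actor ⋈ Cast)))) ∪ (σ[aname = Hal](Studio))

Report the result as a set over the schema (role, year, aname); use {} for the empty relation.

{(Vega, 2005, Hal)}

Joining Actor and Cast on aname yields {(Eve, 2005, Delta, 34), (Eve, 2005, Vega, 6), (Tai, 1987, Argo, 40), (Tai, 1987, Helix, 27), (Tai, 1987, Helix, 8), (Tai, 2008, Argo, 40), (Tai, 2008, Helix, 27), (Tai, 2008, Helix, 8)}.
Filtering on mid < 6 leaves {}.
Keep only column(s) role, year, aname: {}
Filtering on aname = Hal leaves {(Vega, 2005, Hal)}.
Taking the union: {(Vega, 2005, Hal)}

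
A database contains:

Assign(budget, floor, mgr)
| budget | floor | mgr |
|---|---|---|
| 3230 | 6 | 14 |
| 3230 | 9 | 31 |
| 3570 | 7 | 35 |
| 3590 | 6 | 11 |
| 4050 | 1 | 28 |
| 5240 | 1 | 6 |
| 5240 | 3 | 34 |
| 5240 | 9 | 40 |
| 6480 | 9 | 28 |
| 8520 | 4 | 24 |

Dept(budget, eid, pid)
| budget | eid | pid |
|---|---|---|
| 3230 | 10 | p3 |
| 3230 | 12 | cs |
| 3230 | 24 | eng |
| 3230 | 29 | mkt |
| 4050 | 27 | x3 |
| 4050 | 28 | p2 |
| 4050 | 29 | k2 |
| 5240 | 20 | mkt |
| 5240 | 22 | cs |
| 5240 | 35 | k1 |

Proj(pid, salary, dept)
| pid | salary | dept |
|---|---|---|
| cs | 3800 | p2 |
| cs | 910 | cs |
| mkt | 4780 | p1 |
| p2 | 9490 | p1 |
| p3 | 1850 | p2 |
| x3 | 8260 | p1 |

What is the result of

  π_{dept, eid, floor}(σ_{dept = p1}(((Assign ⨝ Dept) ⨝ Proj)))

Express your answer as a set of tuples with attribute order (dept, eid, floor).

{(p1, 20, 1), (p1, 20, 3), (p1, 20, 9), (p1, 27, 1), (p1, 28, 1), (p1, 29, 6), (p1, 29, 9)}

Natural join on budget: {(3230, 6, 14, 10, p3), (3230, 6, 14, 12, cs), (3230, 6, 14, 24, eng), (3230, 6, 14, 29, mkt), (3230, 9, 31, 10, p3), (3230, 9, 31, 12, cs), (3230, 9, 31, 24, eng), (3230, 9, 31, 29, mkt), (4050, 1, 28, 27, x3), (4050, 1, 28, 28, p2), (4050, 1, 28, 29, k2), (5240, 1, 6, 20, mkt), (5240, 1, 6, 22, cs), (5240, 1, 6, 35, k1), (5240, 3, 34, 20, mkt), (5240, 3, 34, 22, cs), (5240, 3, 34, 35, k1), (5240, 9, 40, 20, mkt), (5240, 9, 40, 22, cs), (5240, 9, 40, 35, k1)}
Natural join on pid: {(3230, 6, 14, 10, p3, 1850, p2), (3230, 6, 14, 12, cs, 3800, p2), (3230, 6, 14, 12, cs, 910, cs), (3230, 6, 14, 29, mkt, 4780, p1), (3230, 9, 31, 10, p3, 1850, p2), (3230, 9, 31, 12, cs, 3800, p2), (3230, 9, 31, 12, cs, 910, cs), (3230, 9, 31, 29, mkt, 4780, p1), (4050, 1, 28, 27, x3, 8260, p1), (4050, 1, 28, 28, p2, 9490, p1), (5240, 1, 6, 20, mkt, 4780, p1), (5240, 1, 6, 22, cs, 3800, p2), (5240, 1, 6, 22, cs, 910, cs), (5240, 3, 34, 20, mkt, 4780, p1), (5240, 3, 34, 22, cs, 3800, p2), (5240, 3, 34, 22, cs, 910, cs), (5240, 9, 40, 20, mkt, 4780, p1), (5240, 9, 40, 22, cs, 3800, p2), (5240, 9, 40, 22, cs, 910, cs)}
Apply σ_{dept = p1}; surviving tuples: {(3230, 6, 14, 29, mkt, 4780, p1), (3230, 9, 31, 29, mkt, 4780, p1), (4050, 1, 28, 27, x3, 8260, p1), (4050, 1, 28, 28, p2, 9490, p1), (5240, 1, 6, 20, mkt, 4780, p1), (5240, 3, 34, 20, mkt, 4780, p1), (5240, 9, 40, 20, mkt, 4780, p1)}
π[dept, eid, floor]: project onto (dept, eid, floor) → {(p1, 20, 1), (p1, 20, 3), (p1, 20, 9), (p1, 27, 1), (p1, 28, 1), (p1, 29, 6), (p1, 29, 9)}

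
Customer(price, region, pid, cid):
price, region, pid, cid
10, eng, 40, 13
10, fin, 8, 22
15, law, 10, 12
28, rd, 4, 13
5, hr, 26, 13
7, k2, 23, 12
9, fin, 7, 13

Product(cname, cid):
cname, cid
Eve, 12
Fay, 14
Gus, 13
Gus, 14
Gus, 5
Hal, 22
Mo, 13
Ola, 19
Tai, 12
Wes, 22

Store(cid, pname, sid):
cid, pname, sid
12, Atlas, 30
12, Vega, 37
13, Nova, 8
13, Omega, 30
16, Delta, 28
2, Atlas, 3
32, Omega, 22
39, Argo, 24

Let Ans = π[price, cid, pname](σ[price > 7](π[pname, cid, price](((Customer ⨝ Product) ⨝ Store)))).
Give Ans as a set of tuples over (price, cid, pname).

{(10, 13, Nova), (10, 13, Omega), (15, 12, Atlas), (15, 12, Vega), (28, 13, Nova), (28, 13, Omega), (9, 13, Nova), (9, 13, Omega)}

Natural join on cid: {(10, eng, 40, 13, Gus), (10, eng, 40, 13, Mo), (10, fin, 8, 22, Hal), (10, fin, 8, 22, Wes), (15, law, 10, 12, Eve), (15, law, 10, 12, Tai), (28, rd, 4, 13, Gus), (28, rd, 4, 13, Mo), (5, hr, 26, 13, Gus), (5, hr, 26, 13, Mo), (7, k2, 23, 12, Eve), (7, k2, 23, 12, Tai), (9, fin, 7, 13, Gus), (9, fin, 7, 13, Mo)}
Natural join on cid: {(10, eng, 40, 13, Gus, Nova, 8), (10, eng, 40, 13, Gus, Omega, 30), (10, eng, 40, 13, Mo, Nova, 8), (10, eng, 40, 13, Mo, Omega, 30), (15, law, 10, 12, Eve, Atlas, 30), (15, law, 10, 12, Eve, Vega, 37), (15, law, 10, 12, Tai, Atlas, 30), (15, law, 10, 12, Tai, Vega, 37), (28, rd, 4, 13, Gus, Nova, 8), (28, rd, 4, 13, Gus, Omega, 30), (28, rd, 4, 13, Mo, Nova, 8), (28, rd, 4, 13, Mo, Omega, 30), (5, hr, 26, 13, Gus, Nova, 8), (5, hr, 26, 13, Gus, Omega, 30), (5, hr, 26, 13, Mo, Nova, 8), (5, hr, 26, 13, Mo, Omega, 30), (7, k2, 23, 12, Eve, Atlas, 30), (7, k2, 23, 12, Eve, Vega, 37), (7, k2, 23, 12, Tai, Atlas, 30), (7, k2, 23, 12, Tai, Vega, 37), (9, fin, 7, 13, Gus, Nova, 8), (9, fin, 7, 13, Gus, Omega, 30), (9, fin, 7, 13, Mo, Nova, 8), (9, fin, 7, 13, Mo, Omega, 30)}
π[pname, cid, price]: project onto (pname, cid, price) (12 duplicate(s) eliminated) → {(Atlas, 12, 15), (Atlas, 12, 7), (Nova, 13, 10), (Nova, 13, 28), (Nova, 13, 5), (Nova, 13, 9), (Omega, 13, 10), (Omega, 13, 28), (Omega, 13, 5), (Omega, 13, 9), (Vega, 12, 15), (Vega, 12, 7)}
Apply σ_{price > 7}; surviving tuples: {(Atlas, 12, 15), (Nova, 13, 10), (Nova, 13, 28), (Nova, 13, 9), (Omega, 13, 10), (Omega, 13, 28), (Omega, 13, 9), (Vega, 12, 15)}
π[price, cid, pname]: project onto (price, cid, pname) → {(10, 13, Nova), (10, 13, Omega), (15, 12, Atlas), (15, 12, Vega), (28, 13, Nova), (28, 13, Omega), (9, 13, Nova), (9, 13, Omega)}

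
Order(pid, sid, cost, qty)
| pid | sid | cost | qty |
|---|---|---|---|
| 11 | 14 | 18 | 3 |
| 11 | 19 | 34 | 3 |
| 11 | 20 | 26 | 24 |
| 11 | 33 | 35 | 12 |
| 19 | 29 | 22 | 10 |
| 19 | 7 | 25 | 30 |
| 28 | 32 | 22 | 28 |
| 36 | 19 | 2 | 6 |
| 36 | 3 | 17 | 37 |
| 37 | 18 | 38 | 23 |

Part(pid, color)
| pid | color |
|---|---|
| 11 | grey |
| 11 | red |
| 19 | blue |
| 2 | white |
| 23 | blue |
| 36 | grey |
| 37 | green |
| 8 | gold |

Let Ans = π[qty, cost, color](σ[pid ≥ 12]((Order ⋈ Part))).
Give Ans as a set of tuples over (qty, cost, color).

{(10, 22, blue), (23, 38, green), (30, 25, blue), (37, 17, grey), (6, 2, grey)}

Natural join on pid: {(11, 14, 18, 3, grey), (11, 14, 18, 3, red), (11, 19, 34, 3, grey), (11, 19, 34, 3, red), (11, 20, 26, 24, grey), (11, 20, 26, 24, red), (11, 33, 35, 12, grey), (11, 33, 35, 12, red), (19, 29, 22, 10, blue), (19, 7, 25, 30, blue), (36, 19, 2, 6, grey), (36, 3, 17, 37, grey), (37, 18, 38, 23, green)}
Selection pid ≥ 12: {(19, 29, 22, 10, blue), (19, 7, 25, 30, blue), (36, 19, 2, 6, grey), (36, 3, 17, 37, grey), (37, 18, 38, 23, green)}
Keep only column(s) qty, cost, color: {(10, 22, blue), (23, 38, green), (30, 25, blue), (37, 17, grey), (6, 2, grey)}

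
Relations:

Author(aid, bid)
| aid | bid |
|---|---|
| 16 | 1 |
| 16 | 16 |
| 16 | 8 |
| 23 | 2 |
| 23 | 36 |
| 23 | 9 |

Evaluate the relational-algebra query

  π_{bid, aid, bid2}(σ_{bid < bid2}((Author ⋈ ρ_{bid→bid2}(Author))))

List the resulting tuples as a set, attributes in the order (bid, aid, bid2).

{(1, 16, 16), (1, 16, 8), (2, 23, 36), (2, 23, 9), (8, 16, 16), (9, 23, 36)}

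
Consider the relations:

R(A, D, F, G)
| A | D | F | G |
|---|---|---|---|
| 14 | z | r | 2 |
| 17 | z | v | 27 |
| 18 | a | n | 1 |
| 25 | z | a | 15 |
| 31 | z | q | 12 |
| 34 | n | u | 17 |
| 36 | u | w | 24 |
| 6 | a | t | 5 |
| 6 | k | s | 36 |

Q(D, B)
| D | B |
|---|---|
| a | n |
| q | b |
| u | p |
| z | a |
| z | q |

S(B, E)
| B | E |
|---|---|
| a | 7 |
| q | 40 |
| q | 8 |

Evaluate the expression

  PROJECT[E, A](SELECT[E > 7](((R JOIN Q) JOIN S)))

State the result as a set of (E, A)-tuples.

R ⋈ Q (natural join on D): {(14, z, r, 2, a), (14, z, r, 2, q), (17, z, v, 27, a), (17, z, v, 27, q), (18, a, n, 1, n), (25, z, a, 15, a), (25, z, a, 15, q), (31, z, q, 12, a), (31, z, q, 12, q), (36, u, w, 24, p), (6, a, t, 5, n)}
(R JOIN Q) ⋈ S (natural join on B): {(14, z, r, 2, a, 7), (14, z, r, 2, q, 40), (14, z, r, 2, q, 8), (17, z, v, 27, a, 7), (17, z, v, 27, q, 40), (17, z, v, 27, q, 8), (25, z, a, 15, a, 7), (25, z, a, 15, q, 40), (25, z, a, 15, q, 8), (31, z, q, 12, a, 7), (31, z, q, 12, q, 40), (31, z, q, 12, q, 8)}
Selection E > 7: {(14, z, r, 2, q, 40), (14, z, r, 2, q, 8), (17, z, v, 27, q, 40), (17, z, v, 27, q, 8), (25, z, a, 15, q, 40), (25, z, a, 15, q, 8), (31, z, q, 12, q, 40), (31, z, q, 12, q, 8)}
Keep only column(s) E, A: {(40, 14), (40, 17), (40, 25), (40, 31), (8, 14), (8, 17), (8, 25), (8, 31)}

{(40, 14), (40, 17), (40, 25), (40, 31), (8, 14), (8, 17), (8, 25), (8, 31)}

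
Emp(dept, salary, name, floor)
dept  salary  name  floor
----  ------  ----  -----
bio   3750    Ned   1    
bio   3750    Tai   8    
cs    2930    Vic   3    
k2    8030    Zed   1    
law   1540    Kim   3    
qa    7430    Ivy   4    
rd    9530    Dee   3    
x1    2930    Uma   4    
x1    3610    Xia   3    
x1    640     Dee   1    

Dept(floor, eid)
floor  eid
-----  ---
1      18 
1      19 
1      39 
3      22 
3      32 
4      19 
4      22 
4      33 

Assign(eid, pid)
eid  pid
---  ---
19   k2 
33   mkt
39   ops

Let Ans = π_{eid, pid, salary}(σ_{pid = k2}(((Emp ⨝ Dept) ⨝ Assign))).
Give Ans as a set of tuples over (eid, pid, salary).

Joining Emp and Dept on floor yields {(bio, 3750, Ned, 1, 18), (bio, 3750, Ned, 1, 19), (bio, 3750, Ned, 1, 39), (cs, 2930, Vic, 3, 22), (cs, 2930, Vic, 3, 32), (k2, 8030, Zed, 1, 18), (k2, 8030, Zed, 1, 19), (k2, 8030, Zed, 1, 39), (law, 1540, Kim, 3, 22), (law, 1540, Kim, 3, 32), (qa, 7430, Ivy, 4, 19), (qa, 7430, Ivy, 4, 22), (qa, 7430, Ivy, 4, 33), (rd, 9530, Dee, 3, 22), (rd, 9530, Dee, 3, 32), (x1, 2930, Uma, 4, 19), (x1, 2930, Uma, 4, 22), (x1, 2930, Uma, 4, 33), (x1, 3610, Xia, 3, 22), (x1, 3610, Xia, 3, 32), (x1, 640, Dee, 1, 18), (x1, 640, Dee, 1, 19), (x1, 640, Dee, 1, 39)}.
Joining (Emp ⨝ Dept) and Assign on eid yields {(bio, 3750, Ned, 1, 19, k2), (bio, 3750, Ned, 1, 39, ops), (k2, 8030, Zed, 1, 19, k2), (k2, 8030, Zed, 1, 39, ops), (qa, 7430, Ivy, 4, 19, k2), (qa, 7430, Ivy, 4, 33, mkt), (x1, 2930, Uma, 4, 19, k2), (x1, 2930, Uma, 4, 33, mkt), (x1, 640, Dee, 1, 19, k2), (x1, 640, Dee, 1, 39, ops)}.
σ[pid = k2]: keep tuples satisfying pid = k2 → {(bio, 3750, Ned, 1, 19, k2), (k2, 8030, Zed, 1, 19, k2), (qa, 7430, Ivy, 4, 19, k2), (x1, 2930, Uma, 4, 19, k2), (x1, 640, Dee, 1, 19, k2)}
π_{eid, pid, salary} gives {(19, k2, 2930), (19, k2, 3750), (19, k2, 640), (19, k2, 7430), (19, k2, 8030)}.

{(19, k2, 2930), (19, k2, 3750), (19, k2, 640), (19, k2, 7430), (19, k2, 8030)}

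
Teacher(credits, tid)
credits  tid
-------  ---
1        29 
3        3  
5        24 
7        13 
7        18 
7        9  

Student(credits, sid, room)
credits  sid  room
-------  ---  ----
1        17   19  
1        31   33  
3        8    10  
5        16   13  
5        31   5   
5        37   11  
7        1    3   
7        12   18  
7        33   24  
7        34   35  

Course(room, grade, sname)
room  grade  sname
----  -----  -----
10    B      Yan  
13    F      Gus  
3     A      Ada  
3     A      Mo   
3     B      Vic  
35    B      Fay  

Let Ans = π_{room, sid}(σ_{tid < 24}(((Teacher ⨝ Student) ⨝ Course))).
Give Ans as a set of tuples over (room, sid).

{(10, 8), (3, 1), (35, 34)}

Natural join on credits: {(1, 29, 17, 19), (1, 29, 31, 33), (3, 3, 8, 10), (5, 24, 16, 13), (5, 24, 31, 5), (5, 24, 37, 11), (7, 13, 1, 3), (7, 13, 12, 18), (7, 13, 33, 24), (7, 13, 34, 35), (7, 18, 1, 3), (7, 18, 12, 18), (7, 18, 33, 24), (7, 18, 34, 35), (7, 9, 1, 3), (7, 9, 12, 18), (7, 9, 33, 24), (7, 9, 34, 35)}
Natural join on room: {(3, 3, 8, 10, B, Yan), (5, 24, 16, 13, F, Gus), (7, 13, 1, 3, A, Ada), (7, 13, 1, 3, A, Mo), (7, 13, 1, 3, B, Vic), (7, 13, 34, 35, B, Fay), (7, 18, 1, 3, A, Ada), (7, 18, 1, 3, A, Mo), (7, 18, 1, 3, B, Vic), (7, 18, 34, 35, B, Fay), (7, 9, 1, 3, A, Ada), (7, 9, 1, 3, A, Mo), (7, 9, 1, 3, B, Vic), (7, 9, 34, 35, B, Fay)}
Apply σ_{tid < 24}; surviving tuples: {(3, 3, 8, 10, B, Yan), (7, 13, 1, 3, A, Ada), (7, 13, 1, 3, A, Mo), (7, 13, 1, 3, B, Vic), (7, 13, 34, 35, B, Fay), (7, 18, 1, 3, A, Ada), (7, 18, 1, 3, A, Mo), (7, 18, 1, 3, B, Vic), (7, 18, 34, 35, B, Fay), (7, 9, 1, 3, A, Ada), (7, 9, 1, 3, A, Mo), (7, 9, 1, 3, B, Vic), (7, 9, 34, 35, B, Fay)}
π_{room, sid} gives {(10, 8), (3, 1), (35, 34)} (10 duplicate(s) eliminated).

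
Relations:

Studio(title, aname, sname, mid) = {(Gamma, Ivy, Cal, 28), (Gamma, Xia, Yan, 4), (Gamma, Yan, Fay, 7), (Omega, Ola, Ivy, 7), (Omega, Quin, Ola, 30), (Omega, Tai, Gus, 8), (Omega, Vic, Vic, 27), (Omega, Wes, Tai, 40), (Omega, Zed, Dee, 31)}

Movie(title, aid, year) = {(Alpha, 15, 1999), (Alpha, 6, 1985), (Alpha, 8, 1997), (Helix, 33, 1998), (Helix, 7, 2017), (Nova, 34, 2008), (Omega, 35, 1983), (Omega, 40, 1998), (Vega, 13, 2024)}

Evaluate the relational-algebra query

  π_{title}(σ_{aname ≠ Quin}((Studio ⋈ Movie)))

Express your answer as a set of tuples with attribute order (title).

Studio ⋈ Movie (natural join on title): {(Omega, Ola, Ivy, 7, 35, 1983), (Omega, Ola, Ivy, 7, 40, 1998), (Omega, Quin, Ola, 30, 35, 1983), (Omega, Quin, Ola, 30, 40, 1998), (Omega, Tai, Gus, 8, 35, 1983), (Omega, Tai, Gus, 8, 40, 1998), (Omega, Vic, Vic, 27, 35, 1983), (Omega, Vic, Vic, 27, 40, 1998), (Omega, Wes, Tai, 40, 35, 1983), (Omega, Wes, Tai, 40, 40, 1998), (Omega, Zed, Dee, 31, 35, 1983), (Omega, Zed, Dee, 31, 40, 1998)}
Selection aname ≠ Quin: {(Omega, Ola, Ivy, 7, 35, 1983), (Omega, Ola, Ivy, 7, 40, 1998), (Omega, Tai, Gus, 8, 35, 1983), (Omega, Tai, Gus, 8, 40, 1998), (Omega, Vic, Vic, 27, 35, 1983), (Omega, Vic, Vic, 27, 40, 1998), (Omega, Wes, Tai, 40, 35, 1983), (Omega, Wes, Tai, 40, 40, 1998), (Omega, Zed, Dee, 31, 35, 1983), (Omega, Zed, Dee, 31, 40, 1998)}
π[title]: project onto (title) (9 duplicate(s) eliminated) → {Omega}

{Omega}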